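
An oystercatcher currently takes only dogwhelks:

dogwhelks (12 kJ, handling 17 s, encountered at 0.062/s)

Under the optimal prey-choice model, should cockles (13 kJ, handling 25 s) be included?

Yes

Current rate: (0.062×12)/(1 + 0.062×17) = 0.3622 kJ/s.
Profitability of cockles: 13/25 = 0.52 kJ/s.
0.52 > 0.3622, so adding cockles raises the average — include it.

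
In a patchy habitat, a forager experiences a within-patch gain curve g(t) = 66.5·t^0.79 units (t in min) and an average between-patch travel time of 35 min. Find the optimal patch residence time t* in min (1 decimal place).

Optimal t* satisfies g'(t*) = g(t*)/(T + t*).
g'(t) = 0.79·66.5·t^-0.21. Setting 0.79·66.5·t^-0.21 = 66.5·t^0.79/(35+t) gives 0.79(35+t) = t, so 0.21·t = 0.79×35.
t* = 0.79×35/0.21 = 131.7 min.

131.7 min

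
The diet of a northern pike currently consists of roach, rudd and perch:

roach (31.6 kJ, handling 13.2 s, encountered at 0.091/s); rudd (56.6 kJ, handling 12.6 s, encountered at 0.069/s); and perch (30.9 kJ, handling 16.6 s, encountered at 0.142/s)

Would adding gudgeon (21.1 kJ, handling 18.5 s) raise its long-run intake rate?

No

Intake rate on the current diet: R = (0.091×31.6 + 0.069×56.6 + 0.142×30.9) / (1 + 0.091×13.2 + 0.069×12.6 + 0.142×16.6) = 11.17/5.428 = 2.058 kJ/s.
Profitability of gudgeon: 21.1/18.5 = 1.141 kJ/s.
1.141 < 2.058, so adding gudgeon would lower the average — exclude it.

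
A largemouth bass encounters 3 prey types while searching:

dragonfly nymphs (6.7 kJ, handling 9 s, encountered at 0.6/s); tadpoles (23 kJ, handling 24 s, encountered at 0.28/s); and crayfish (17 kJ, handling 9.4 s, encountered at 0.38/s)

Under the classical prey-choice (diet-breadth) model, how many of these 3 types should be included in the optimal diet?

Profitabilities (E/h, kJ/s): crayfish 1.81, tadpoles 0.958, dragonfly nymphs 0.744. Add prey in this order while the next type's profitability exceeds the intake rate on those already taken.
Rate on top 1: 1.413. tadpoles: 0.958 < 1.413 → exclude; stop.
Optimal diet: crayfish — 1 of 3 types.

1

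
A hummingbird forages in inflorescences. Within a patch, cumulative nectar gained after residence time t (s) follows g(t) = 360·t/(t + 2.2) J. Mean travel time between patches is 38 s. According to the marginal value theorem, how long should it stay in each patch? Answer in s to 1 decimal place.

Optimal t* satisfies g'(t*) = g(t*)/(T + t*).
g'(t) = 360·2.2/(t + 2.2)². Setting 360·2.2/(t+2.2)² = 360t/[(t+2.2)(38+t)] gives 2.2(38+t) = t(t+2.2), so t² = 2.2×38 = 83.6.
t* = √83.6 = 9.143 s.

9.1 s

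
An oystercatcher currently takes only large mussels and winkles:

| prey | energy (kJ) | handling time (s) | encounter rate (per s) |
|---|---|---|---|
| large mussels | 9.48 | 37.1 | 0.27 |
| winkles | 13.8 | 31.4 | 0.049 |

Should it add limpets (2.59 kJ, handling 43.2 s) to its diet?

Intake rate on the current diet: R = (0.27×9.48 + 0.049×13.8) / (1 + 0.27×37.1 + 0.049×31.4) = 3.236/12.56 = 0.2577 kJ/s.
Profitability of limpets: 2.59/43.2 = 0.05995 kJ/s.
Since 0.05995 < R, time spent handling limpets is better spent searching.

No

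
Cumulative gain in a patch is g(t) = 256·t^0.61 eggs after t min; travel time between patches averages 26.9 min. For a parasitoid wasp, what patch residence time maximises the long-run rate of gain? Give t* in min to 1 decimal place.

Optimal t* satisfies g'(t*) = g(t*)/(T + t*).
g'(t) = 0.61·256·t^-0.39. Setting 0.61·256·t^-0.39 = 256·t^0.61/(26.9+t) gives 0.61(26.9+t) = t, so 0.39·t = 0.61×26.9.
t* = 0.61×26.9/0.39 = 42.07 min.

42.1 min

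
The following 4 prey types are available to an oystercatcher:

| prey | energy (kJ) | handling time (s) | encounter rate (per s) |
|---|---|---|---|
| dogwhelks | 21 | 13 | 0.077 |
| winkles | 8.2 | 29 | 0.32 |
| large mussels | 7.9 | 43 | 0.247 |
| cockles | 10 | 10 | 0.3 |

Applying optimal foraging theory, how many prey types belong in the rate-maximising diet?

Profitabilities (E/h, kJ/s): dogwhelks 1.62, cockles 1, winkles 0.283, large mussels 0.184. Add prey in this order while the next type's profitability exceeds the intake rate on those already taken.
Rate on top 1: 0.8081. cockles: 1 > 0.8081 → include.
Rate on top 2: 0.9232. winkles: 0.283 < 0.9232 → exclude; stop.
Optimal diet: dogwhelks, cockles — 2 of 4 types.

2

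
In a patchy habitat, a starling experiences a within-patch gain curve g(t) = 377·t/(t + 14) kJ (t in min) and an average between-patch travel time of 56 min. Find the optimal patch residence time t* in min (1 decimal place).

Optimal t* satisfies g'(t*) = g(t*)/(T + t*).
g'(t) = 377·14/(t + 14)². Setting 377·14/(t+14)² = 377t/[(t+14)(56+t)] gives 14(56+t) = t(t+14), so t² = 14×56 = 784.
t* = √784 = 28 min.

28.0 min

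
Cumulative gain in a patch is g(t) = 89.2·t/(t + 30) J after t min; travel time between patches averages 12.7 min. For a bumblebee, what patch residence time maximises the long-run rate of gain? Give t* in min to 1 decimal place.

19.5 min

Optimal t* satisfies g'(t*) = g(t*)/(T + t*).
g'(t) = 89.2·30/(t + 30)². Setting 89.2·30/(t+30)² = 89.2t/[(t+30)(12.7+t)] gives 30(12.7+t) = t(t+30), so t² = 30×12.7 = 381.
t* = √381 = 19.52 min.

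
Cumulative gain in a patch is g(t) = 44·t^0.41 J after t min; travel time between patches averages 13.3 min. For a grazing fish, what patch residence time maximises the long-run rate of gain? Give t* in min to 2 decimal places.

Maximise g(t)/(T+t): set derivative to zero → g'(t)(T+t) = g(t).
g'(t) = 0.41·44·t^-0.59. Setting 0.41·44·t^-0.59 = 44·t^0.41/(13.3+t) gives 0.41(13.3+t) = t, so 0.59·t = 0.41×13.3.
t* = 0.41×13.3/0.59 = 9.242 min.

9.24 min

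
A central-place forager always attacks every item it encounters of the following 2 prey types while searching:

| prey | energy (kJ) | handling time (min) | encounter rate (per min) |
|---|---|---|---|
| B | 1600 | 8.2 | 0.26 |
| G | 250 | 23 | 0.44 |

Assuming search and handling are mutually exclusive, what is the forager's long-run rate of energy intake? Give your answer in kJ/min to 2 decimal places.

Energy encountered per unit search time: 0.26×1600 + 0.44×250 = 526 kJ/min.
Handling time per unit search time: 0.26×8.2 + 0.44×23 = 12.25.
Rate = 526/(1 + 12.25) = 39.69 kJ/min.

39.69 kJ/min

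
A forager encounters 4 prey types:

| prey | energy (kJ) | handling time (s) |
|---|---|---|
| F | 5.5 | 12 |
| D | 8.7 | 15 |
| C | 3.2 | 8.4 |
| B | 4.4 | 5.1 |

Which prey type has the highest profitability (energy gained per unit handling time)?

B

In descending order of E/h:
B: 4.4/5.1 = 0.863 kJ/s
D: 8.7/15 = 0.58 kJ/s
F: 5.5/12 = 0.458 kJ/s
C: 3.2/8.4 = 0.381 kJ/s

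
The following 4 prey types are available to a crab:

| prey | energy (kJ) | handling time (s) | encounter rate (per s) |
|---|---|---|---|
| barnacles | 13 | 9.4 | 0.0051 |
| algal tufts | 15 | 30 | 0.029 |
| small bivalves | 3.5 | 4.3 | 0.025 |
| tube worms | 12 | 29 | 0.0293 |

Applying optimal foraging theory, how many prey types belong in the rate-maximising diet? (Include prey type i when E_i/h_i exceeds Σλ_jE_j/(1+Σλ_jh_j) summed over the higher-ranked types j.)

4

Profitabilities (E/h, kJ/s): barnacles 1.38, small bivalves 0.814, algal tufts 0.5, tube worms 0.414. Add prey in this order while the next type's profitability exceeds the intake rate on those already taken.
Rate on top 1: 0.06327. small bivalves: 0.814 > 0.06327 → include.
Rate on top 2: 0.1331. algal tufts: 0.5 > 0.1331 → include.
Rate on top 3: 0.2907. tube worms: 0.414 > 0.2907 → include.
Optimal diet: barnacles, small bivalves, algal tufts, tube worms — 4 of 4 types.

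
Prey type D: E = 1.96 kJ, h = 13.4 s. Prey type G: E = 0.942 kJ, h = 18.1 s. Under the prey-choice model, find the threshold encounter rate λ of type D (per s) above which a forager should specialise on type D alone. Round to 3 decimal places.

Drop type G once their profitability E₂/h₂ falls below the rate achievable on type D alone: E₂/h₂ = λE₁/(1 + λh₁).
Solve for λ: λE₁h₂ = E₂(1 + λh₁) → λ(E₁h₂ − E₂h₁) = E₂ → λ = E₂/(E₁h₂ − E₂h₁).
λ = 0.942/(1.96×18.1 − 0.942×13.4) = 0.942/22.85 = 0.04122 per s.

0.041 per s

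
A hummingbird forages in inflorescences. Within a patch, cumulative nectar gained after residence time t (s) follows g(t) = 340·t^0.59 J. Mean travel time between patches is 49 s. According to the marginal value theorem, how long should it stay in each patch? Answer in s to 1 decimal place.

Optimal t* satisfies g'(t*) = g(t*)/(T + t*).
g'(t) = 0.59·340·t^-0.41. Setting 0.59·340·t^-0.41 = 340·t^0.59/(49+t) gives 0.59(49+t) = t, so 0.41·t = 0.59×49.
t* = 0.59×49/0.41 = 70.51 s.

70.5 s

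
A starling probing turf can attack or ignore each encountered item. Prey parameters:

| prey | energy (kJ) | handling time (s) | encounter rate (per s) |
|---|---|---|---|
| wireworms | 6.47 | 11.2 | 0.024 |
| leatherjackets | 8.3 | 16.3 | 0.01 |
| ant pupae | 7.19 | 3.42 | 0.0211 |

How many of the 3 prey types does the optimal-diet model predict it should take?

Profitabilities (E/h, kJ/s): ant pupae 2.1, wireworms 0.578, leatherjackets 0.509. Add prey in this order while the next type's profitability exceeds the intake rate on those already taken.
Rate on top 1: 0.1415. wireworms: 0.578 > 0.1415 → include.
Rate on top 2: 0.2289. leatherjackets: 0.509 > 0.2289 → include.
Optimal diet: ant pupae, wireworms, leatherjackets — 3 of 3 types.

3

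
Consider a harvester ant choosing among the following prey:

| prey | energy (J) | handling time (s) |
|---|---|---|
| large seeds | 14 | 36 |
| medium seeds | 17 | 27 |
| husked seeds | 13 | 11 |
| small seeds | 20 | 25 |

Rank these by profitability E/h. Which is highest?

husked seeds

In descending order of E/h:
husked seeds: 13/11 = 1.18 J/s
small seeds: 20/25 = 0.8 J/s
medium seeds: 17/27 = 0.63 J/s
large seeds: 14/36 = 0.389 J/s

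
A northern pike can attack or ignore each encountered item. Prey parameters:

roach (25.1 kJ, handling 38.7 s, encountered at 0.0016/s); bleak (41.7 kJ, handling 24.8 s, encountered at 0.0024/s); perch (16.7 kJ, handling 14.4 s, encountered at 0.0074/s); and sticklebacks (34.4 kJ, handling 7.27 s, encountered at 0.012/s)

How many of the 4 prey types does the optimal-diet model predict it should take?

4

Profitabilities (E/h, kJ/s): sticklebacks 4.73, bleak 1.68, perch 1.16, roach 0.649. Add prey in this order while the next type's profitability exceeds the intake rate on those already taken.
Rate on top 1: 0.3797. bleak: 1.68 > 0.3797 → include.
Rate on top 2: 0.4472. perch: 1.16 > 0.4472 → include.
Rate on top 3: 0.5078. roach: 0.649 > 0.5078 → include.
Optimal diet: sticklebacks, bleak, perch, roach — 4 of 4 types.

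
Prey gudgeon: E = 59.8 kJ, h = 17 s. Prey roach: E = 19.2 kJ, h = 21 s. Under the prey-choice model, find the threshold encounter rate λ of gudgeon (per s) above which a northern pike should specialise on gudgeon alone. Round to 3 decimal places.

At the threshold, the rate on gudgeon alone equals the profitability of roach: λ·59.8/(1 + λ·17) = 19.2/21 = 0.9143.
Rearranging, λ(59.8 − 0.9143×17) = 0.9143, so λ = 0.9143/44.26 = 0.02066 per s.

0.021 per s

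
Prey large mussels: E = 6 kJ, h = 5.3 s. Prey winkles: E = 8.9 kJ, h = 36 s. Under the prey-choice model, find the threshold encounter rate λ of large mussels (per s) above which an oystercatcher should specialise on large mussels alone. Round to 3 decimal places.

At the threshold, the rate on large mussels alone equals the profitability of winkles: λ·6/(1 + λ·5.3) = 8.9/36 = 0.2472.
Rearranging, λ(6 − 0.2472×5.3) = 0.2472, so λ = 0.2472/4.69 = 0.05272 per s.

0.053 per s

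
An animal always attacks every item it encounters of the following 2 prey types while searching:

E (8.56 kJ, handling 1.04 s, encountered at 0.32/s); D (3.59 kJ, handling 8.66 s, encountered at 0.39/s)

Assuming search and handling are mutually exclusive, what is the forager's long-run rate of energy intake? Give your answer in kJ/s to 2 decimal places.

0.88 kJ/s

R = (0.32×8.56 + 0.39×3.59) / (1 + 0.32×1.04 + 0.39×8.66) = 4.139/4.71 = 0.8788 kJ/s.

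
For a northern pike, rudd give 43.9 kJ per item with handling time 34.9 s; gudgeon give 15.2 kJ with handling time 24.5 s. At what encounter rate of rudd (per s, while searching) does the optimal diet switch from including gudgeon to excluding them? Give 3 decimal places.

Drop gudgeon once their profitability E₂/h₂ falls below the rate achievable on rudd alone: E₂/h₂ = λE₁/(1 + λh₁).
Solve for λ: λE₁h₂ = E₂(1 + λh₁) → λ(E₁h₂ − E₂h₁) = E₂ → λ = E₂/(E₁h₂ − E₂h₁).
λ = 15.2/(43.9×24.5 − 15.2×34.9) = 15.2/545.1 = 0.02789 per s.

0.028 per s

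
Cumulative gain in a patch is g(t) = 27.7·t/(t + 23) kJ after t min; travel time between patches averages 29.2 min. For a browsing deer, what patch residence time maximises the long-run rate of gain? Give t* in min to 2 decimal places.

25.92 min

Optimal t* satisfies g'(t*) = g(t*)/(T + t*).
g'(t) = 27.7·23/(t + 23)². Setting 27.7·23/(t+23)² = 27.7t/[(t+23)(29.2+t)] gives 23(29.2+t) = t(t+23), so t² = 23×29.2 = 671.6.
t* = √671.6 = 25.92 min.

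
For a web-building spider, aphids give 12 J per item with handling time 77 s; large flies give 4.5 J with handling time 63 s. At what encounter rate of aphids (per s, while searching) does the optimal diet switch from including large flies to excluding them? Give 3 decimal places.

The zero-one rule: include large flies iff E₂/h₂ > λE₁/(1+λh₁). Equality gives the switch point.
λE₁h₂ = E₂ + λE₂h₁ ⇒ λ = E₂/(E₁h₂ − E₂h₁) = 4.5/(756 − 346.5) = 0.01099 per s.

0.011 per s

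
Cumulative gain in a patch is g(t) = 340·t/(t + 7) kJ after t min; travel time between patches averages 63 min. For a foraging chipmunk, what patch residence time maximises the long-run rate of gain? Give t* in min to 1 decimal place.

Optimal t* satisfies g'(t*) = g(t*)/(T + t*).
g'(t) = 340·7/(t + 7)². Setting 340·7/(t+7)² = 340t/[(t+7)(63+t)] gives 7(63+t) = t(t+7), so t² = 7×63 = 441.
t* = √441 = 21 min.

21.0 min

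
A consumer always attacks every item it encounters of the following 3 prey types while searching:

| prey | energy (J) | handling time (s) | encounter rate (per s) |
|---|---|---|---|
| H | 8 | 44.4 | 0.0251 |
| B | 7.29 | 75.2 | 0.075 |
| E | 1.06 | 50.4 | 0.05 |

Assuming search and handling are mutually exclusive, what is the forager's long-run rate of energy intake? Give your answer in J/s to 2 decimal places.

0.08 J/s

R = (0.0251×8 + 0.075×7.29 + 0.05×1.06) / (1 + 0.0251×44.4 + 0.075×75.2 + 0.05×50.4) = 0.8005/10.27 = 0.07792 J/s.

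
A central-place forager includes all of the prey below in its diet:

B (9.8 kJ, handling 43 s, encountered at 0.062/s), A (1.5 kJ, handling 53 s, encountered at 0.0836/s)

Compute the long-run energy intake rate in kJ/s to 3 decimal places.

R = Σλ_iE_i / (1 + Σλ_ih_i)
Numerator: 0.062×9.8 + 0.0836×1.5 = 0.733
Denominator: 1 + 0.062×43 + 0.0836×53 = 8.097
R = 0.733/8.097 = 0.09053 kJ/s

0.091 kJ/s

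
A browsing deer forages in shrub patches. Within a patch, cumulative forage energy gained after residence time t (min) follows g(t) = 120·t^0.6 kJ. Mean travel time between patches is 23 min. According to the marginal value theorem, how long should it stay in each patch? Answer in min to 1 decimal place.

34.5 min

Optimal t* satisfies g'(t*) = g(t*)/(T + t*).
g'(t) = 0.6·120·t^-0.4. Setting 0.6·120·t^-0.4 = 120·t^0.6/(23+t) gives 0.6(23+t) = t, so 0.40·t = 0.6×23.
t* = 0.6×23/0.40 = 34.5 min.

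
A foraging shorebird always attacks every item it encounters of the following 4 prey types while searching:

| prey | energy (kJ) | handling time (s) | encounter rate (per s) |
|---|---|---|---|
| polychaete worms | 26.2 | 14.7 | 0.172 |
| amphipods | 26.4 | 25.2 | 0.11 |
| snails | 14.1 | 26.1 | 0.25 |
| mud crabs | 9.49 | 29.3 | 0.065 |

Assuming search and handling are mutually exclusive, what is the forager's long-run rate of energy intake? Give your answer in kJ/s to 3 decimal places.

0.784 kJ/s

R = (0.172×26.2 + 0.11×26.4 + 0.25×14.1 + 0.065×9.49) / (1 + 0.172×14.7 + 0.11×25.2 + 0.25×26.1 + 0.065×29.3) = 11.55/14.73 = 0.7843 kJ/s.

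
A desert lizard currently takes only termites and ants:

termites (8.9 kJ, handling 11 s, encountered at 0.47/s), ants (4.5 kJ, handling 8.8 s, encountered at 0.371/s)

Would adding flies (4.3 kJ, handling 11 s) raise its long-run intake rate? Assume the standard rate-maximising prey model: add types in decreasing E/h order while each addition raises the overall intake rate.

On termites and ants alone, R = ΣλE/(1+Σλh) = 5.853/9.435 = 0.6203 kJ/s.
Profitability of flies: 4.3/11 = 0.3909 kJ/s.
0.3909 < 0.6203, so adding flies would lower the average — exclude it.

No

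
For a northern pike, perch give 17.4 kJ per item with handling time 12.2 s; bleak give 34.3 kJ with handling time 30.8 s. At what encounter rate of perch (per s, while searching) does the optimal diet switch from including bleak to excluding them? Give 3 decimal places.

0.292 per s

The zero-one rule: include bleak iff E₂/h₂ > λE₁/(1+λh₁). Equality gives the switch point.
λE₁h₂ = E₂ + λE₂h₁ ⇒ λ = E₂/(E₁h₂ − E₂h₁) = 34.3/(535.9 − 418.5) = 0.292 per s.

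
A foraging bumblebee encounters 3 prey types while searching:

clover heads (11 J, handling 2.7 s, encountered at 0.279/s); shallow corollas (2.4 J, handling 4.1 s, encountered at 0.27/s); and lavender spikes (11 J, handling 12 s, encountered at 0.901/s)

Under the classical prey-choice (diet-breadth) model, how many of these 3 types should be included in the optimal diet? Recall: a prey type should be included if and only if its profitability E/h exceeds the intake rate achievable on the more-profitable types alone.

E/h in descending order: clover heads 4.07, lavender spikes 0.917, shallow corollas 0.585 J/s. The optimal diet is the largest prefix of this list for which every included type satisfies E_i/h_i > R on the types above it.
Rate on top 1: 1.75. lavender spikes: 0.917 < 1.75 → exclude; stop.
Optimal diet: clover heads — 1 of 3 types.

1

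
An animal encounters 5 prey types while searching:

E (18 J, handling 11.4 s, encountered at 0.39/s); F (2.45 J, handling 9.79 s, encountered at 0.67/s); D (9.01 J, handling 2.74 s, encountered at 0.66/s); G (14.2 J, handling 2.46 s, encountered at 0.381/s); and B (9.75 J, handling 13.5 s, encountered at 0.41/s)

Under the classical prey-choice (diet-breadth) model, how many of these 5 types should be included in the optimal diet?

2

Profitabilities (E/h, J/s): G 5.77, D 3.29, E 1.58, B 0.722, F 0.25. Add prey in this order while the next type's profitability exceeds the intake rate on those already taken.
Rate on top 1: 2.793. D: 3.29 > 2.793 → include.
Rate on top 2: 3.032. E: 1.58 < 3.032 → exclude; stop.
Optimal diet: G, D — 2 of 5 types.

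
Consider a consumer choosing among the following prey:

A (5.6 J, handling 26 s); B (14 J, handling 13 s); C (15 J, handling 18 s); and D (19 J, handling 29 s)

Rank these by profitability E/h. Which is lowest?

Profitability E/h (J/s): A = 5.6/26 = 0.215, B = 14/13 = 1.08, C = 15/18 = 0.833, D = 19/29 = 0.655.
Ranked: B > C > D > A.

A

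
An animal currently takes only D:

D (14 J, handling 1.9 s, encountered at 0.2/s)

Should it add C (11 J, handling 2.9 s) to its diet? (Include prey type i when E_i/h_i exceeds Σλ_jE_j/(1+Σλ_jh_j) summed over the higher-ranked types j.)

Intake rate on the current diet: R = (0.2×14) / (1 + 0.2×1.9) = 2.8/1.38 = 2.029 J/s.
C: E/h = 11/2.9 = 3.793 J/s.
3.793 > 2.029, so adding C raises the average — include it.

Yes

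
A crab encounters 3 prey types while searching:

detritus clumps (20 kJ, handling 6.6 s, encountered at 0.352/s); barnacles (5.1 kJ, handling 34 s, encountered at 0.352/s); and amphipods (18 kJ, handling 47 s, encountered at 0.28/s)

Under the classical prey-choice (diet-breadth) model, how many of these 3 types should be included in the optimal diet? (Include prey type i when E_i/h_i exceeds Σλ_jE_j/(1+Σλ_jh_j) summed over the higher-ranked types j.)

1

E/h in descending order: detritus clumps 3.03, amphipods 0.383, barnacles 0.15 kJ/s. The optimal diet is the largest prefix of this list for which every included type satisfies E_i/h_i > R on the types above it.
Rate on top 1: 2.118. amphipods: 0.383 < 2.118 → exclude; stop.
Optimal diet: detritus clumps — 1 of 3 types.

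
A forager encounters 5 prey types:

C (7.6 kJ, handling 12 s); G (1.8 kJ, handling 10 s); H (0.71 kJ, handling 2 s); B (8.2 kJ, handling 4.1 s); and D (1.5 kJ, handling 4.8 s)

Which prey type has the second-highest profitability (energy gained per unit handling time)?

C

In descending order of E/h:
B: 8.2/4.1 = 2 kJ/s
C: 7.6/12 = 0.633 kJ/s
H: 0.71/2 = 0.355 kJ/s
D: 1.5/4.8 = 0.312 kJ/s
G: 1.8/10 = 0.18 kJ/s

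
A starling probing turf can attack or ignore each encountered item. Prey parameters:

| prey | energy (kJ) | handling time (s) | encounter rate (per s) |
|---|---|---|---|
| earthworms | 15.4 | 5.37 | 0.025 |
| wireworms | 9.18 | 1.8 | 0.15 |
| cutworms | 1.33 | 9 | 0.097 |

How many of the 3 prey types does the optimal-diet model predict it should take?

Rank by E/h (kJ/s): wireworms 5.1, earthworms 2.87, cutworms 0.148. Include each in turn until the next type's E/h falls below the running intake rate.
Rate on top 1: 1.084. earthworms: 2.87 > 1.084 → include.
Rate on top 2: 1.255. cutworms: 0.148 < 1.255 → exclude; stop.
Optimal diet: wireworms, earthworms — 2 of 3 types.

2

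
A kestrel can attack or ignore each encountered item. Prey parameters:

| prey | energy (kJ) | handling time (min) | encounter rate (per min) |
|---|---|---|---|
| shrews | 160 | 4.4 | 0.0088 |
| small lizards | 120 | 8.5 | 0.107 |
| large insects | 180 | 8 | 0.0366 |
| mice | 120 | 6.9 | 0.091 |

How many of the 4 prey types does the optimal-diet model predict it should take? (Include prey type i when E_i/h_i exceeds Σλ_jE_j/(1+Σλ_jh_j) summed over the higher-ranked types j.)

Profitabilities (E/h, kJ/min): shrews 36.4, large insects 22.5, mice 17.4, small lizards 14.1. Add prey in this order while the next type's profitability exceeds the intake rate on those already taken.
Rate on top 1: 1.356. large insects: 22.5 > 1.356 → include.
Rate on top 2: 6.005. mice: 17.4 > 6.005 → include.
Rate on top 3: 9.654. small lizards: 14.1 > 9.654 → include.
Optimal diet: shrews, large insects, mice, small lizards — 4 of 4 types.

4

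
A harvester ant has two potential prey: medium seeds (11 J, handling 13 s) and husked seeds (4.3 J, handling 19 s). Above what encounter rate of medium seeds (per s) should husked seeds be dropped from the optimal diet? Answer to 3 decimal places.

At the threshold, the rate on medium seeds alone equals the profitability of husked seeds: λ·11/(1 + λ·13) = 4.3/19 = 0.2263.
Rearranging, λ(11 − 0.2263×13) = 0.2263, so λ = 0.2263/8.058 = 0.02809 per s.

0.028 per s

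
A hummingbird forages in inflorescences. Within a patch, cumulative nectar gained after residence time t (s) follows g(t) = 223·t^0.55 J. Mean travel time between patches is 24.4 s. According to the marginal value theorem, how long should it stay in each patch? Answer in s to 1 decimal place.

29.8 s

Maximise g(t)/(T+t): set derivative to zero → g'(t)(T+t) = g(t).
g'(t) = 0.55·223·t^-0.45. Setting 0.55·223·t^-0.45 = 223·t^0.55/(24.4+t) gives 0.55(24.4+t) = t, so 0.45·t = 0.55×24.4.
t* = 0.55×24.4/0.45 = 29.82 s.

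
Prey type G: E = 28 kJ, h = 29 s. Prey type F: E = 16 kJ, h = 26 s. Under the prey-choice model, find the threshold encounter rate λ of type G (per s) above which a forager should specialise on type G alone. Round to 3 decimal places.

Drop type F once their profitability E₂/h₂ falls below the rate achievable on type G alone: E₂/h₂ = λE₁/(1 + λh₁).
Solve for λ: λE₁h₂ = E₂(1 + λh₁) → λ(E₁h₂ − E₂h₁) = E₂ → λ = E₂/(E₁h₂ − E₂h₁).
λ = 16/(28×26 − 16×29) = 16/264 = 0.06061 per s.

0.061 per s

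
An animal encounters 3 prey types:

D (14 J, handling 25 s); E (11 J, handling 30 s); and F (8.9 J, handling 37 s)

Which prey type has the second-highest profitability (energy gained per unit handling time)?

E

Profitability E/h (J/s): D = 14/25 = 0.56, E = 11/30 = 0.367, F = 8.9/37 = 0.241.
Ranked: D > E > F.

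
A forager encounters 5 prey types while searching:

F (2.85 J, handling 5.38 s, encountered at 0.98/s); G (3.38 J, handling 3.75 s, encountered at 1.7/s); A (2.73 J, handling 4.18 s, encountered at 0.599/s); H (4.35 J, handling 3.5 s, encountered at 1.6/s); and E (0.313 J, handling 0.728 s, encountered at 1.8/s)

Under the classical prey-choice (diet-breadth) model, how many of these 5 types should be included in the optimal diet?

1

Profitabilities (E/h, J/s): H 1.24, G 0.901, A 0.653, F 0.53, E 0.43. Add prey in this order while the next type's profitability exceeds the intake rate on those already taken.
Rate on top 1: 1.055. G: 0.901 < 1.055 → exclude; stop.
Optimal diet: H — 1 of 5 types.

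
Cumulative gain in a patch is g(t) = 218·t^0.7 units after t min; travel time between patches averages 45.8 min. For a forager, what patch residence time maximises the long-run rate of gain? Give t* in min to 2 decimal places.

Maximise g(t)/(T+t): set derivative to zero → g'(t)(T+t) = g(t).
g'(t) = 0.7·218·t^-0.3. Setting 0.7·218·t^-0.3 = 218·t^0.7/(45.8+t) gives 0.7(45.8+t) = t, so 0.30·t = 0.7×45.8.
t* = 0.7×45.8/0.30 = 106.9 min.

106.87 min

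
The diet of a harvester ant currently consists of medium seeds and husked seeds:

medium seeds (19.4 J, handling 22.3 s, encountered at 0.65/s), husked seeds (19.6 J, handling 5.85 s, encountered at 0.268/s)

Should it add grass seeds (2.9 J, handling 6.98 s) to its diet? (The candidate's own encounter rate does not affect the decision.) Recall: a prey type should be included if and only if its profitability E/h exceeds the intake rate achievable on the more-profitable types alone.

On medium seeds and husked seeds alone, R = ΣλE/(1+Σλh) = 17.86/17.06 = 1.047 J/s.
grass seeds: E/h = 2.9/6.98 = 0.4155 J/s.
Since 0.4155 < R, time spent handling grass seeds is better spent searching.

No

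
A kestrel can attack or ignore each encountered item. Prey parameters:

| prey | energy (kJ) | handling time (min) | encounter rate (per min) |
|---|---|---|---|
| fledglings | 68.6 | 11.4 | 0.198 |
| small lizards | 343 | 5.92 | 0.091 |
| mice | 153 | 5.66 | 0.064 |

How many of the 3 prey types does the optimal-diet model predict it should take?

Profitabilities (E/h, kJ/min): small lizards 57.9, mice 27, fledglings 6.02. Add prey in this order while the next type's profitability exceeds the intake rate on those already taken.
Rate on top 1: 20.29. mice: 27 > 20.29 → include.
Rate on top 2: 21.57. fledglings: 6.02 < 21.57 → exclude; stop.
Optimal diet: small lizards, mice — 2 of 3 types.

2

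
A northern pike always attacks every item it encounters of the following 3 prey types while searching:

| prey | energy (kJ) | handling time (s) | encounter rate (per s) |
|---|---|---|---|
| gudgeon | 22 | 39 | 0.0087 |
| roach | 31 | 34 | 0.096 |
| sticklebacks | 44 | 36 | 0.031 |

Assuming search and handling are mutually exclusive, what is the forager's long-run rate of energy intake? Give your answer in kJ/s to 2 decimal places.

Energy encountered per unit search time: 0.0087×22 + 0.096×31 + 0.031×44 = 4.531 kJ/s.
Handling time per unit search time: 0.0087×39 + 0.096×34 + 0.031×36 = 4.719.
Rate = 4.531/(1 + 4.719) = 0.7923 kJ/s.

0.79 kJ/s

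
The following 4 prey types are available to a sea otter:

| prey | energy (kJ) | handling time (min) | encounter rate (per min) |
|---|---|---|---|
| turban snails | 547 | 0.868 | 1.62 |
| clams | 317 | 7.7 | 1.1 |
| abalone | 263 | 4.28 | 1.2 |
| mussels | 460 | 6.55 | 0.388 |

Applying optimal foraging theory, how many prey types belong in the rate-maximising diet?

Rank by E/h (kJ/min): turban snails 630, mussels 70.2, abalone 61.4, clams 41.2. Include each in turn until the next type's E/h falls below the running intake rate.
Rate on top 1: 368.3. mussels: 70.2 < 368.3 → exclude; stop.
Optimal diet: turban snails — 1 of 4 types.

1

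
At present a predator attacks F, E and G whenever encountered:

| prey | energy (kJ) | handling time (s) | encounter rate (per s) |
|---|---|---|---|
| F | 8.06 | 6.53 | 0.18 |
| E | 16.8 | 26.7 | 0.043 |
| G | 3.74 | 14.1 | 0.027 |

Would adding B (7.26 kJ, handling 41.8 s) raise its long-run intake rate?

No

On F, E and G alone, R = ΣλE/(1+Σλh) = 2.274/3.704 = 0.6139 kJ/s.
B: E/h = 7.26/41.8 = 0.1737 kJ/s.
Since 0.1737 < R, time spent handling B is better spent searching.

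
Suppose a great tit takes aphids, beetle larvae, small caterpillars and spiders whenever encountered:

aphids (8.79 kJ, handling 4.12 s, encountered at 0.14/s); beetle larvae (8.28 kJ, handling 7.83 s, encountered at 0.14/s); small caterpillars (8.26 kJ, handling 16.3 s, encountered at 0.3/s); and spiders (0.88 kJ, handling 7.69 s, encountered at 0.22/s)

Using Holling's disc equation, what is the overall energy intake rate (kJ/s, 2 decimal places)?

0.55 kJ/s

R = Σλ_iE_i / (1 + Σλ_ih_i)
Numerator: 0.14×8.79 + 0.14×8.28 + 0.3×8.26 + 0.22×0.88 = 5.061
Denominator: 1 + 0.14×4.12 + 0.14×7.83 + 0.3×16.3 + 0.22×7.69 = 9.255
R = 5.061/9.255 = 0.5469 kJ/s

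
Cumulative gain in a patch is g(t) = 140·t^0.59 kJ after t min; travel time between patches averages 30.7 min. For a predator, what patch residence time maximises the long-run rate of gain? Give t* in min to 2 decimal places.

By the marginal value theorem, leave when the instantaneous gain rate g'(t) equals the habitat-wide average g(t)/(T + t).
g'(t) = 0.59·140·t^-0.41. Setting 0.59·140·t^-0.41 = 140·t^0.59/(30.7+t) gives 0.59(30.7+t) = t, so 0.41·t = 0.59×30.7.
t* = 0.59×30.7/0.41 = 44.18 min.

44.18 min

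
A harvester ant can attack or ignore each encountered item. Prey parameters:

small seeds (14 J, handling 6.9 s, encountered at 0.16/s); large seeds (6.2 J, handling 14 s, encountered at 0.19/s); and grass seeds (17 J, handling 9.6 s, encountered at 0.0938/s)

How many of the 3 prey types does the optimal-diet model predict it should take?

2

Rank by E/h (J/s): small seeds 2.03, grass seeds 1.77, large seeds 0.443. Include each in turn until the next type's E/h falls below the running intake rate.
Rate on top 1: 1.065. grass seeds: 1.77 > 1.065 → include.
Rate on top 2: 1.276. large seeds: 0.443 < 1.276 → exclude; stop.
Optimal diet: small seeds, grass seeds — 2 of 3 types.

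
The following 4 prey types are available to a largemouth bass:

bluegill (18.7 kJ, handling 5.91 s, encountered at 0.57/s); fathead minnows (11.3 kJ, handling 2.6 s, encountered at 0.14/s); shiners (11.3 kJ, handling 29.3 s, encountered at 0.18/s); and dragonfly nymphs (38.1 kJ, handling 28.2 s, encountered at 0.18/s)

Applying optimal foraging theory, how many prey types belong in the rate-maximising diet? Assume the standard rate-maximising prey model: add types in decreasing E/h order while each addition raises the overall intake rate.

2

Profitabilities (E/h, kJ/s): fathead minnows 4.35, bluegill 3.16, dragonfly nymphs 1.35, shiners 0.386. Add prey in this order while the next type's profitability exceeds the intake rate on those already taken.
Rate on top 1: 1.16. bluegill: 3.16 > 1.16 → include.
Rate on top 2: 2.586. dragonfly nymphs: 1.35 < 2.586 → exclude; stop.
Optimal diet: fathead minnows, bluegill — 2 of 4 types.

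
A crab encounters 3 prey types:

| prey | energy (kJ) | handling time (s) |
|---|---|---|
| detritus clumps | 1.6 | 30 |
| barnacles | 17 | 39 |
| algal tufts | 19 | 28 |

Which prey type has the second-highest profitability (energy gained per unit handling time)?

Profitability E/h (kJ/s): detritus clumps = 1.6/30 = 0.0533, barnacles = 17/39 = 0.436, algal tufts = 19/28 = 0.679.
Ranked: algal tufts > barnacles > detritus clumps.

barnacles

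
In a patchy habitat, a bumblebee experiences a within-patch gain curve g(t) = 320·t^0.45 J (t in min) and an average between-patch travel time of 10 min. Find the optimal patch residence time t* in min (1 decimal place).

8.2 min

Optimal t* satisfies g'(t*) = g(t*)/(T + t*).
g'(t) = 0.45·320·t^-0.55. Setting 0.45·320·t^-0.55 = 320·t^0.45/(10+t) gives 0.45(10+t) = t, so 0.55·t = 0.45×10.
t* = 0.45×10/0.55 = 8.182 min.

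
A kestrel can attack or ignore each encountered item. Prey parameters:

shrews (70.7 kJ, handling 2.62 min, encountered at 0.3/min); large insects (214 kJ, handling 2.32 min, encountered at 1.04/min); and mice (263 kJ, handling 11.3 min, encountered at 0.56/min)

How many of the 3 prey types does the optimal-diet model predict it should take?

Profitabilities (E/h, kJ/min): large insects 92.2, shrews 27, mice 23.3. Add prey in this order while the next type's profitability exceeds the intake rate on those already taken.
Rate on top 1: 65.21. shrews: 27 < 65.21 → exclude; stop.
Optimal diet: large insects — 1 of 3 types.

1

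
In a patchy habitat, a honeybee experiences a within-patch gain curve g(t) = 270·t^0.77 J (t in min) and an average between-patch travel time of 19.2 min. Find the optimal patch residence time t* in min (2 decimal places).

64.28 min

By the marginal value theorem, leave when the instantaneous gain rate g'(t) equals the habitat-wide average g(t)/(T + t).
g'(t) = 0.77·270·t^-0.23. Setting 0.77·270·t^-0.23 = 270·t^0.77/(19.2+t) gives 0.77(19.2+t) = t, so 0.23·t = 0.77×19.2.
t* = 0.77×19.2/0.23 = 64.28 min.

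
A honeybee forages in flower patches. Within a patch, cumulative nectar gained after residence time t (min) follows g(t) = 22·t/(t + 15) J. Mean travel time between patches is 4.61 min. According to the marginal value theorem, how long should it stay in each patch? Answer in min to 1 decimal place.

Maximise g(t)/(T+t): set derivative to zero → g'(t)(T+t) = g(t).
g'(t) = 22·15/(t + 15)². Setting 22·15/(t+15)² = 22t/[(t+15)(4.61+t)] gives 15(4.61+t) = t(t+15), so t² = 15×4.61 = 69.15.
t* = √69.15 = 8.316 min.

8.3 min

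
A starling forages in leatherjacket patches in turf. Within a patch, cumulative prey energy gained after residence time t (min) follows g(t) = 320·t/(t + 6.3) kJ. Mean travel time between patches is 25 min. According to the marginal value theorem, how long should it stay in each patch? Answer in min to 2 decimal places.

Maximise g(t)/(T+t): set derivative to zero → g'(t)(T+t) = g(t).
g'(t) = 320·6.3/(t + 6.3)². Setting 320·6.3/(t+6.3)² = 320t/[(t+6.3)(25+t)] gives 6.3(25+t) = t(t+6.3), so t² = 6.3×25 = 157.5.
t* = √157.5 = 12.55 min.

12.55 min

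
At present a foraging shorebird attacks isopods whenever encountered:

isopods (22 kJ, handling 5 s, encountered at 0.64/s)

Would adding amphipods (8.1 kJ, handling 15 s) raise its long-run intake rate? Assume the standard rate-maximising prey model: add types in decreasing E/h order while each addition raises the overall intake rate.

No

On isopods alone, R = ΣλE/(1+Σλh) = 14.08/4.2 = 3.352 kJ/s.
Profitability of amphipods: 8.1/15 = 0.54 kJ/s.
0.54 < 3.352, so adding amphipods would lower the average — exclude it.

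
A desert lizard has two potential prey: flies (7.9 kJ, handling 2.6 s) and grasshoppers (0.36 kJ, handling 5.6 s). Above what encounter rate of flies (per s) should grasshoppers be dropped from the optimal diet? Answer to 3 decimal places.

0.008 per s

At the threshold, the rate on flies alone equals the profitability of grasshoppers: λ·7.9/(1 + λ·2.6) = 0.36/5.6 = 0.06429.
Rearranging, λ(7.9 − 0.06429×2.6) = 0.06429, so λ = 0.06429/7.733 = 0.008313 per s.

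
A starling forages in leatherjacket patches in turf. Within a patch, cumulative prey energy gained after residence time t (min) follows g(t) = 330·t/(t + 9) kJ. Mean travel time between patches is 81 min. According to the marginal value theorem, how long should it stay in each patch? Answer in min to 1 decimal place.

Maximise g(t)/(T+t): set derivative to zero → g'(t)(T+t) = g(t).
g'(t) = 330·9/(t + 9)². Setting 330·9/(t+9)² = 330t/[(t+9)(81+t)] gives 9(81+t) = t(t+9), so t² = 9×81 = 729.
t* = √729 = 27 min.

27.0 min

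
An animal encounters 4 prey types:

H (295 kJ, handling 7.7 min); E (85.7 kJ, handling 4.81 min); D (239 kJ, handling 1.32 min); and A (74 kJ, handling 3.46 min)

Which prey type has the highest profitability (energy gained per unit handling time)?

D

Profitability E/h (kJ/min): H = 295/7.7 = 38.3, E = 85.7/4.81 = 17.8, D = 239/1.32 = 181, A = 74/3.46 = 21.4.
Ranked: D > H > A > E.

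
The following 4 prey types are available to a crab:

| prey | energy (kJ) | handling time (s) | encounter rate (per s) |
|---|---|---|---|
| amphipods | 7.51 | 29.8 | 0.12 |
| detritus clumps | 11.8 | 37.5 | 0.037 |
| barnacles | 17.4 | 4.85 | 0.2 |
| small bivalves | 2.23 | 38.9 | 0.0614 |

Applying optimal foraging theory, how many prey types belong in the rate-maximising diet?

1

Rank by E/h (kJ/s): barnacles 3.59, detritus clumps 0.315, amphipods 0.252, small bivalves 0.0573. Include each in turn until the next type's E/h falls below the running intake rate.
Rate on top 1: 1.766. detritus clumps: 0.315 < 1.766 → exclude; stop.
Optimal diet: barnacles — 1 of 4 types.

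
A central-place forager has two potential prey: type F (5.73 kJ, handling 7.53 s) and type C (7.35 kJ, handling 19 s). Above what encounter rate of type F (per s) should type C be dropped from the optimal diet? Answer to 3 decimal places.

Drop type C once their profitability E₂/h₂ falls below the rate achievable on type F alone: E₂/h₂ = λE₁/(1 + λh₁).
Solve for λ: λE₁h₂ = E₂(1 + λh₁) → λ(E₁h₂ − E₂h₁) = E₂ → λ = E₂/(E₁h₂ − E₂h₁).
λ = 7.35/(5.73×19 − 7.35×7.53) = 7.35/53.52 = 0.1373 per s.

0.137 per s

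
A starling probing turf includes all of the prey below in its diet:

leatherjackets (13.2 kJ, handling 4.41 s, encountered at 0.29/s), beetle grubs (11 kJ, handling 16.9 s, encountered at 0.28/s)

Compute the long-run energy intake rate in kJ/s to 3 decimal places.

0.985 kJ/s

Energy encountered per unit search time: 0.29×13.2 + 0.28×11 = 6.908 kJ/s.
Handling time per unit search time: 0.29×4.41 + 0.28×16.9 = 6.011.
Rate = 6.908/(1 + 6.011) = 0.9853 kJ/s.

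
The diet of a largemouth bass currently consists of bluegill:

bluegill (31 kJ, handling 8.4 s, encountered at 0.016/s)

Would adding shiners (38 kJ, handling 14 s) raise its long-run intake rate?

Intake rate on the current diet: R = (0.016×31) / (1 + 0.016×8.4) = 0.496/1.134 = 0.4372 kJ/s.
Profitability of shiners: 38/14 = 2.714 kJ/s.
Since 2.714 > R, including shiners increases the long-run rate.

Yes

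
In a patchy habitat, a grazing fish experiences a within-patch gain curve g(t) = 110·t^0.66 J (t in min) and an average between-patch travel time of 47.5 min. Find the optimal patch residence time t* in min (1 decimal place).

92.2 min

By the marginal value theorem, leave when the instantaneous gain rate g'(t) equals the habitat-wide average g(t)/(T + t).
g'(t) = 0.66·110·t^-0.34. Setting 0.66·110·t^-0.34 = 110·t^0.66/(47.5+t) gives 0.66(47.5+t) = t, so 0.34·t = 0.66×47.5.
t* = 0.66×47.5/0.34 = 92.21 min.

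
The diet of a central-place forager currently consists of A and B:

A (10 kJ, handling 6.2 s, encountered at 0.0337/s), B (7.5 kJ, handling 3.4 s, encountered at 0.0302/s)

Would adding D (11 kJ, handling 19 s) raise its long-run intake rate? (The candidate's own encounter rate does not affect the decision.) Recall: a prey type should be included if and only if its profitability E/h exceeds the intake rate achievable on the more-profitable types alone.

On A and B alone, R = ΣλE/(1+Σλh) = 0.5635/1.312 = 0.4296 kJ/s.
D: E/h = 11/19 = 0.5789 kJ/s.
0.5789 > 0.4296, so adding D raises the average — include it.

Yes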